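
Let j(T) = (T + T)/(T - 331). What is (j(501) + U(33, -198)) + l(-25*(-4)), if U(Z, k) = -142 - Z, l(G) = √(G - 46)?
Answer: -14374/85 + 3*√6 ≈ -161.76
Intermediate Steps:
l(G) = √(-46 + G)
j(T) = 2*T/(-331 + T) (j(T) = (2*T)/(-331 + T) = 2*T/(-331 + T))
(j(501) + U(33, -198)) + l(-25*(-4)) = (2*501/(-331 + 501) + (-142 - 1*33)) + √(-46 - 25*(-4)) = (2*501/170 + (-142 - 33)) + √(-46 + 100) = (2*501*(1/170) - 175) + √54 = (501/85 - 175) + 3*√6 = -14374/85 + 3*√6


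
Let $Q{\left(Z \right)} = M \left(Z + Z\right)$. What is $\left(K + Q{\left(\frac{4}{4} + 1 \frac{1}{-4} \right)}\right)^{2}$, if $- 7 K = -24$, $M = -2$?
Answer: $\frac{9}{49} \approx 0.18367$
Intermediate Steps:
$Q{\left(Z \right)} = - 4 Z$ ($Q{\left(Z \right)} = - 2 \left(Z + Z\right) = - 2 \cdot 2 Z = - 4 Z$)
$K = \frac{24}{7}$ ($K = \left(- \frac{1}{7}\right) \left(-24\right) = \frac{24}{7} \approx 3.4286$)
$\left(K + Q{\left(\frac{4}{4} + 1 \frac{1}{-4} \right)}\right)^{2} = \left(\frac{24}{7} - 4 \left(\frac{4}{4} + 1 \frac{1}{-4}\right)\right)^{2} = \left(\frac{24}{7} - 4 \left(4 \cdot \frac{1}{4} + 1 \left(- \frac{1}{4}\right)\right)\right)^{2} = \left(\frac{24}{7} - 4 \left(1 - \frac{1}{4}\right)\right)^{2} = \left(\frac{24}{7} - 3\right)^{2} = \left(\frac{3}{7}\right)^{2} = \frac{9}{49}$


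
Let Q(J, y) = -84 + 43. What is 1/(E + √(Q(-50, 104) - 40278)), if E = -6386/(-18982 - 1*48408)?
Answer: 107588135/45776308810224 - 1135353025*I*√40319/45776308810224 ≈ 2.3503e-6 - 0.0049802*I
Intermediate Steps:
Q(J, y) = -41
E = 3193/33695 (E = -6386/(-18982 - 48408) = -6386/(-67390) = -6386*(-1/67390) = 3193/33695 ≈ 0.094762)
1/(E + √(Q(-50, 104) - 40278)) = 1/(3193/33695 + √(-41 - 40278)) = 1/(3193/33695 + √(-40319)) = 1/(3193/33695 + I*√40319)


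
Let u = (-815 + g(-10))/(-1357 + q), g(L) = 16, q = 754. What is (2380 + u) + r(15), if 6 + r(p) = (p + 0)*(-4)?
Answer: 1396141/603 ≈ 2315.3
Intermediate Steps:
r(p) = -6 - 4*p (r(p) = -6 + (p + 0)*(-4) = -6 + p*(-4) = -6 - 4*p)
u = 799/603 (u = (-815 + 16)/(-1357 + 754) = -799/(-603) = -799*(-1/603) = 799/603 ≈ 1.3250)
(2380 + u) + r(15) = (2380 + 799/603) + (-6 - 4*15) = 1435939/603 + (-6 - 60) = 1435939/603 - 66 = 1396141/603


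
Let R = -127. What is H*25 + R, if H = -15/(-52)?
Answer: -6229/52 ≈ -119.79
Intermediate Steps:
H = 15/52 (H = -15*(-1/52) = 15/52 ≈ 0.28846)
H*25 + R = (15/52)*25 - 127 = 375/52 - 127 = -6229/52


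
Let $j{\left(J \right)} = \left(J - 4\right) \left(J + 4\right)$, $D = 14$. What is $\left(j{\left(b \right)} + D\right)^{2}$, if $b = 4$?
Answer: $196$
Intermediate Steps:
$j{\left(J \right)} = \left(-4 + J\right) \left(4 + J\right)$
$\left(j{\left(b \right)} + D\right)^{2} = \left(\left(-16 + 4^{2}\right) + 14\right)^{2} = \left(\left(-16 + 16\right) + 14\right)^{2} = \left(0 + 14\right)^{2} = 14^{2} = 196$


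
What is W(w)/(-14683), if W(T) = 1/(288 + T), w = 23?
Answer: -1/4566413 ≈ -2.1899e-7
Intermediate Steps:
W(w)/(-14683) = 1/((288 + 23)*(-14683)) = -1/14683/311 = (1/311)*(-1/14683) = -1/4566413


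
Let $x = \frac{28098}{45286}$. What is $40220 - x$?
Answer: $\frac{910687411}{22643} \approx 40219.0$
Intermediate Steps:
$x = \frac{14049}{22643}$ ($x = 28098 \cdot \frac{1}{45286} = \frac{14049}{22643} \approx 0.62046$)
$40220 - x = 40220 - \frac{14049}{22643} = \frac{910687411}{22643}$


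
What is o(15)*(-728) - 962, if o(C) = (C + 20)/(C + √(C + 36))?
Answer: -91598/29 + 12740*√51/87 ≈ -2112.8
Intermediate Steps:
o(C) = (20 + C)/(C + √(36 + C))
o(15)*(-728) - 962 = ((20 + 15)/(15 + √(36 + 15)))*(-728) - 962 = (35/(15 + √51))*(-728) - 962 = -25480/(15 + √51) - 962 = -962 - 25480/(15 + √51)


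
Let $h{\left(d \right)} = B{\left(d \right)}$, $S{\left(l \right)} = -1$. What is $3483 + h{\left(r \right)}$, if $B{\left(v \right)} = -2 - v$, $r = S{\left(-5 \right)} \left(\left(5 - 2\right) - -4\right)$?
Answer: $3488$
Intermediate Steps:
$r = -7$ ($r = - (\left(5 - 2\right) - -4) = - (\left(5 - 2\right) + 4) = - (3 + 4) = \left(-1\right) 7 = -7$)
$h{\left(d \right)} = -2 - d$
$3483 + h{\left(r \right)} = 3483 - -5 = 3483 + \left(-2 + 7\right) = 3483 + 5 = 3488$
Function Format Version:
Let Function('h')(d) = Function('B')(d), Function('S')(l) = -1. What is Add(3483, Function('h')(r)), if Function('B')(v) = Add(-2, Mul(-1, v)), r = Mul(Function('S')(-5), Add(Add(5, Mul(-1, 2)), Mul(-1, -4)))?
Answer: 3488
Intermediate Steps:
r = -7 (r = Mul(-1, Add(Add(5, Mul(-1, 2)), Mul(-1, -4))) = Mul(-1, Add(Add(5, -2), 4)) = Mul(-1, Add(3, 4)) = Mul(-1, 7) = -7)
Function('h')(d) = Add(-2, Mul(-1, d))
Add(3483, Function('h')(r)) = Add(3483, Add(-2, Mul(-1, -7))) = Add(3483, Add(-2, 7)) = Add(3483, 5) = 3488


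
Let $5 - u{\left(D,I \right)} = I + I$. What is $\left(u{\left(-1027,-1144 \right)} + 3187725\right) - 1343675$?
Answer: $1846343$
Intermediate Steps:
$u{\left(D,I \right)} = 5 - 2 I$ ($u{\left(D,I \right)} = 5 - \left(I + I\right) = 5 - 2 I$)
$\left(u{\left(-1027,-1144 \right)} + 3187725\right) - 1343675 = \left(\left(5 - -2288\right) + 3187725\right) - 1343675 = \left(\left(5 + 2288\right) + 3187725\right) - 1343675 = \left(2293 + 3187725\right) - 1343675 = 3190018 - 1343675 = 1846343$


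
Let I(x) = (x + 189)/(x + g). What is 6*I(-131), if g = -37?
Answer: -29/14 ≈ -2.0714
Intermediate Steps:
I(x) = (189 + x)/(-37 + x) (I(x) = (x + 189)/(x - 37) = (189 + x)/(-37 + x))
6*I(-131) = 6*((189 - 131)/(-37 - 131)) = 6*(58/(-168)) = 6*(-1/168*58) = 6*(-29/84) = -29/14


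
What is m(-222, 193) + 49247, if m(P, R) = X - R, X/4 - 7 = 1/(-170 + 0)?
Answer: 4171968/85 ≈ 49082.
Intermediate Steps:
X = 2378/85 (X = 28 + 4/(-170 + 0) = 28 + 4/(-170) = 28 + 4*(-1/170) = 28 - 2/85 = 2378/85 ≈ 27.976)
m(P, R) = 2378/85 - R
m(-222, 193) + 49247 = (2378/85 - 1*193) + 49247 = (2378/85 - 193) + 49247 = -14027/85 + 49247 = 4171968/85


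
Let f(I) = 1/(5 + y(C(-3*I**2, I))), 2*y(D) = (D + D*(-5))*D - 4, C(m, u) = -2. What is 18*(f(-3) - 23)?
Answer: -2088/5 ≈ -417.60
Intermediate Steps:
y(D) = -2 - 2*D**2 (y(D) = ((D + D*(-5))*D - 4)/2 = ((D - 5*D)*D - 4)/2 = ((-4*D)*D - 4)/2 = (-4*D**2 - 4)/2 = (-4 - 4*D**2)/2 = -2 - 2*D**2)
f(I) = -1/5 (f(I) = 1/(5 + (-2 - 2*(-2)**2)) = 1/(5 + (-2 - 2*4)) = 1/(5 + (-2 - 8)) = 1/(5 - 10) = 1/(-5) = -1/5)
18*(f(-3) - 23) = 18*(-1/5 - 23) = 18*(-116/5) = -2088/5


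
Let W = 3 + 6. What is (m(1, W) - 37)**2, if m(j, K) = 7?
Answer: 900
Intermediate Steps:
W = 9
(m(1, W) - 37)**2 = (7 - 37)**2 = (-30)**2 = 900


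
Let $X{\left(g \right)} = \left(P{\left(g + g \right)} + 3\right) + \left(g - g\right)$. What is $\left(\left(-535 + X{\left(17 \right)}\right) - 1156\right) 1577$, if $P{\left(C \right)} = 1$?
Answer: $-2660399$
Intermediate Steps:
$X{\left(g \right)} = 4$ ($X{\left(g \right)} = \left(1 + 3\right) + \left(g - g\right) = 4 + 0 = 4$)
$\left(\left(-535 + X{\left(17 \right)}\right) - 1156\right) 1577 = \left(\left(-535 + 4\right) - 1156\right) 1577 = \left(-531 - 1156\right) 1577 = \left(-1687\right) 1577 = -2660399$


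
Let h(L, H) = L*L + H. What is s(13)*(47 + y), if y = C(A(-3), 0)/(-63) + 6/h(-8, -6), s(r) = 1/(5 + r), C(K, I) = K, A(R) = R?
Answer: 28715/10962 ≈ 2.6195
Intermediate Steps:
h(L, H) = H + L² (h(L, H) = L² + H = H + L²)
y = 92/609 (y = -3/(-63) + 6/(-6 + (-8)²) = -3*(-1/63) + 6/(-6 + 64) = 1/21 + 6/58 = 1/21 + 6*(1/58) = 1/21 + 3/29 = 92/609 ≈ 0.15107)
s(13)*(47 + y) = (47 + 92/609)/(5 + 13) = (28715/609)/18 = (1/18)*(28715/609) = 28715/10962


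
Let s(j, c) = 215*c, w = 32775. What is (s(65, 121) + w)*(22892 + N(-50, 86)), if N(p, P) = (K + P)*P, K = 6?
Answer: 1810967160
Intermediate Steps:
N(p, P) = P*(6 + P) (N(p, P) = (6 + P)*P = P*(6 + P))
(s(65, 121) + w)*(22892 + N(-50, 86)) = (215*121 + 32775)*(22892 + 86*(6 + 86)) = (26015 + 32775)*(22892 + 86*92) = 58790*(22892 + 7912) = 58790*30804 = 1810967160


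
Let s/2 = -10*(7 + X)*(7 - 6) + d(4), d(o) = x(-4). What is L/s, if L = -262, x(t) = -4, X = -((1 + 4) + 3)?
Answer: -131/6 ≈ -21.833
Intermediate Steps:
X = -8 (X = -(5 + 3) = -1*8 = -8)
d(o) = -4
s = 12 (s = 2*(-10*(7 - 8)*(7 - 6) - 4) = 2*(-(-10) - 4) = 2*(-10*(-1) - 4) = 2*(10 - 4) = 2*6 = 12)
L/s = -262/12 = -262*1/12 = -131/6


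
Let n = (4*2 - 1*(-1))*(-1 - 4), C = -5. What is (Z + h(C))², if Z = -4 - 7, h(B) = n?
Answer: 3136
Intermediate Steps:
n = -45 (n = (8 + 1)*(-5) = 9*(-5) = -45)
h(B) = -45
Z = -11
(Z + h(C))² = (-11 - 45)² = (-56)² = 3136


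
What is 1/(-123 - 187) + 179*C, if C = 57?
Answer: 3162929/310 ≈ 10203.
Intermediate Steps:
1/(-123 - 187) + 179*C = 1/(-123 - 187) + 179*57 = 1/(-310) + 10203 = -1/310 + 10203 = 3162929/310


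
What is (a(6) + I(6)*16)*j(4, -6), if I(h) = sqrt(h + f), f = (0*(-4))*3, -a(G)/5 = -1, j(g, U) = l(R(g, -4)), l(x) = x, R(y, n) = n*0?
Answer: 0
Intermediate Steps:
R(y, n) = 0
j(g, U) = 0
a(G) = 5 (a(G) = -5*(-1) = 5)
f = 0 (f = 0*3 = 0)
I(h) = sqrt(h) (I(h) = sqrt(h + 0) = sqrt(h))
(a(6) + I(6)*16)*j(4, -6) = (5 + sqrt(6)*16)*0 = (5 + 16*sqrt(6))*0 = 0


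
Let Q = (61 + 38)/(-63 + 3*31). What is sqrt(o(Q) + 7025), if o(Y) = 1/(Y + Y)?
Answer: sqrt(7650390)/33 ≈ 83.816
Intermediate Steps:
Q = 33/10 (Q = 99/(-63 + 93) = 99/30 = 99*(1/30) = 33/10 ≈ 3.3000)
o(Y) = 1/(2*Y)
sqrt(o(Q) + 7025) = sqrt(1/(2*(33/10)) + 7025) = sqrt((1/2)*(10/33) + 7025) = sqrt(5/33 + 7025) = sqrt(231830/33) = sqrt(7650390)/33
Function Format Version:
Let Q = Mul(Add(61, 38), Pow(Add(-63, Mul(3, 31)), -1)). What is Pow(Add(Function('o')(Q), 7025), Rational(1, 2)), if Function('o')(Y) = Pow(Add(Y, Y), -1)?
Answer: Mul(Rational(1, 33), Pow(7650390, Rational(1, 2))) ≈ 83.816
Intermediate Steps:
Q = Rational(33, 10) (Q = Mul(99, Pow(Add(-63, 93), -1)) = Mul(99, Pow(30, -1)) = Mul(99, Rational(1, 30)) = Rational(33, 10) ≈ 3.3000)
Function('o')(Y) = Mul(Rational(1, 2), Pow(Y, -1)) (Function('o')(Y) = Pow(Mul(2, Y), -1) = Mul(Rational(1, 2), Pow(Y, -1)))
Pow(Add(Function('o')(Q), 7025), Rational(1, 2)) = Pow(Add(Mul(Rational(1, 2), Pow(Rational(33, 10), -1)), 7025), Rational(1, 2)) = Pow(Add(Mul(Rational(1, 2), Rational(10, 33)), 7025), Rational(1, 2)) = Pow(Add(Rational(5, 33), 7025), Rational(1, 2)) = Pow(Rational(231830, 33), Rational(1, 2)) = Mul(Rational(1, 33), Pow(7650390, Rational(1, 2)))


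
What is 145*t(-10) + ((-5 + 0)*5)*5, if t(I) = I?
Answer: -1575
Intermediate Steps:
145*t(-10) + ((-5 + 0)*5)*5 = 145*(-10) + ((-5 + 0)*5)*5 = -1450 - 5*5*5 = -1450 - 25*5 = -1450 - 125 = -1575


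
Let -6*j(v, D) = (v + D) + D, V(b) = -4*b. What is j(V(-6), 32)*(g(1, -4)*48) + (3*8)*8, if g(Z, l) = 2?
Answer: -1216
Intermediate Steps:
j(v, D) = -D/3 - v/6 (j(v, D) = -((v + D) + D)/6 = -((D + v) + D)/6 = -(v + 2*D)/6 = -D/3 - v/6)
j(V(-6), 32)*(g(1, -4)*48) + (3*8)*8 = (-1/3*32 - (-2)*(-6)/3)*(2*48) + (3*8)*8 = (-32/3 - 1/6*24)*96 + 24*8 = (-32/3 - 4)*96 + 192 = -44/3*96 + 192 = -1408 + 192 = -1216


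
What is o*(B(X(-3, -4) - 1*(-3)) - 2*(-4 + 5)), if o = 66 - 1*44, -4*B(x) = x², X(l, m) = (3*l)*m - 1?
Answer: -7986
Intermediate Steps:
X(l, m) = -1 + 3*l*m (X(l, m) = 3*l*m - 1 = -1 + 3*l*m)
B(x) = -x²/4
o = 22 (o = 66 - 44 = 22)
o*(B(X(-3, -4) - 1*(-3)) - 2*(-4 + 5)) = 22*(-((-1 + 3*(-3)*(-4)) - 1*(-3))²/4 - 2*(-4 + 5)) = 22*(-((-1 + 36) + 3)²/4 - 2*1) = 22*(-(35 + 3)²/4 - 2) = 22*(-¼*38² - 2) = 22*(-¼*1444 - 2) = 22*(-361 - 2) = 22*(-363) = -7986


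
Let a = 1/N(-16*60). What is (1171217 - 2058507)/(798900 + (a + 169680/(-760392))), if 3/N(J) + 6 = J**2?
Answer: -14056004535/17522247932 ≈ -0.80218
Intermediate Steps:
N(J) = 3/(-6 + J**2)
a = 307198 (a = 1/(3/(-6 + (-16*60)**2)) = 1/(3/(-6 + (-960)**2)) = 1/(3/(-6 + 921600)) = 1/(3/921594) = 1/(3*(1/921594)) = 1/(1/307198) = 307198)
(1171217 - 2058507)/(798900 + (a + 169680/(-760392))) = (1171217 - 2058507)/(798900 + (307198 + 169680/(-760392))) = -887290/(798900 + (307198 + 169680*(-1/760392))) = -887290/(798900 + (307198 - 7070/31683)) = -887290/(798900 + 9732947164/31683) = -887290/35044495864/31683 = -887290*31683/35044495864 = -14056004535/17522247932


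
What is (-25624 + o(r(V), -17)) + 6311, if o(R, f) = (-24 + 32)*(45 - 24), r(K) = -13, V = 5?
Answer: -19145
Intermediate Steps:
o(R, f) = 168 (o(R, f) = 8*21 = 168)
(-25624 + o(r(V), -17)) + 6311 = (-25624 + 168) + 6311 = -25456 + 6311 = -19145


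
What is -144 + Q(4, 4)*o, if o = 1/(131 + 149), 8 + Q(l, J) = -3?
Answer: -40331/280 ≈ -144.04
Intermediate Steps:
Q(l, J) = -11 (Q(l, J) = -8 - 3 = -11)
o = 1/280 ≈ 0.0035714
-144 + Q(4, 4)*o = -144 - 11*1/280 = -144 - 11/280 = -40331/280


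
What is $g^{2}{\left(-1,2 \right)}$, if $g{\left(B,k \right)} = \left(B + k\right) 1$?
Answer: $1$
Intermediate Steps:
$g{\left(B,k \right)} = B + k$
$g^{2}{\left(-1,2 \right)} = \left(-1 + 2\right)^{2} = 1^{2} = 1$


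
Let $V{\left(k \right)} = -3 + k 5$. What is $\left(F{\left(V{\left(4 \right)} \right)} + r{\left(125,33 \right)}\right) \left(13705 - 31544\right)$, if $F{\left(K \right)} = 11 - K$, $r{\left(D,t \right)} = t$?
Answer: $-481653$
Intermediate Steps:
$V{\left(k \right)} = -3 + 5 k$
$\left(F{\left(V{\left(4 \right)} \right)} + r{\left(125,33 \right)}\right) \left(13705 - 31544\right) = \left(\left(11 - \left(-3 + 5 \cdot 4\right)\right) + 33\right) \left(13705 - 31544\right) = \left(\left(11 - \left(-3 + 20\right)\right) + 33\right) \left(13705 - 31544\right) = \left(\left(11 - 17\right) + 33\right) \left(-17839\right) = \left(-6 + 33\right) \left(-17839\right) = 27 \left(-17839\right) = -481653$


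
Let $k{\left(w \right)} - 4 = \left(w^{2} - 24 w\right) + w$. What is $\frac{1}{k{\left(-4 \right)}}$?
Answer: $\frac{1}{112} \approx 0.0089286$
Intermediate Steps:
$k{\left(w \right)} = 4 + w^{2} - 23 w$ ($k{\left(w \right)} = 4 + \left(\left(w^{2} - 24 w\right) + w\right) = 4 + \left(w^{2} - 23 w\right) = 4 + w^{2} - 23 w$)
$\frac{1}{k{\left(-4 \right)}} = \frac{1}{4 + \left(-4\right)^{2} - -92} = \frac{1}{4 + 16 + 92} = \frac{1}{112}$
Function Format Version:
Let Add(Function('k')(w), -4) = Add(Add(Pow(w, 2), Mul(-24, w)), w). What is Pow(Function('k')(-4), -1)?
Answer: Rational(1, 112) ≈ 0.0089286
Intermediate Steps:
Function('k')(w) = Add(4, Pow(w, 2), Mul(-23, w)) (Function('k')(w) = Add(4, Add(Add(Pow(w, 2), Mul(-24, w)), w)) = Add(4, Add(Pow(w, 2), Mul(-23, w))) = Add(4, Pow(w, 2), Mul(-23, w)))
Pow(Function('k')(-4), -1) = Pow(Add(4, Pow(-4, 2), Mul(-23, -4)), -1) = Pow(Add(4, 16, 92), -1) = Pow(112, -1) = Rational(1, 112)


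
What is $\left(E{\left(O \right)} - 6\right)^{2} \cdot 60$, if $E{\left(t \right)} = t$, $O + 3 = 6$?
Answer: $540$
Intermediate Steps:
$O = 3$ ($O = -3 + 6 = 3$)
$\left(E{\left(O \right)} - 6\right)^{2} \cdot 60 = \left(3 - 6\right)^{2} \cdot 60 = \left(-3\right)^{2} \cdot 60 = 9 \cdot 60 = 540$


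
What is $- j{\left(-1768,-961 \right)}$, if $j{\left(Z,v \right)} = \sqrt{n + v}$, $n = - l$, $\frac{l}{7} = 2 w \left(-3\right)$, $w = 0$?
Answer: $- 31 i \approx - 31.0 i$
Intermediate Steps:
$l = 0$ ($l = 7 \cdot 2 \cdot 0 \left(-3\right) = 7 \cdot 0 \left(-3\right) = 7 \cdot 0 = 0$)
$n = 0$ ($n = \left(-1\right) 0 = 0$)
$j{\left(Z,v \right)} = \sqrt{v}$ ($j{\left(Z,v \right)} = \sqrt{0 + v} = \sqrt{v}$)
$- j{\left(-1768,-961 \right)} = - \sqrt{-961} = - 31 i$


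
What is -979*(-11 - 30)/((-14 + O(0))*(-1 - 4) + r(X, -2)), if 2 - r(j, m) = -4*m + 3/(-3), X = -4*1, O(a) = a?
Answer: 40139/65 ≈ 617.52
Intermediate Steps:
X = -4
r(j, m) = 3 + 4*m (r(j, m) = 2 - (-4*m + 3/(-3)) = 2 - (-4*m + 3*(-1/3)) = 2 - (-4*m - 1) = 2 - (-1 - 4*m) = 2 + (1 + 4*m) = 3 + 4*m)
-979*(-11 - 30)/((-14 + O(0))*(-1 - 4) + r(X, -2)) = -979*(-11 - 30)/((-14 + 0)*(-1 - 4) + (3 + 4*(-2))) = -(-40139)/(-14*(-5) + (3 - 8)) = -(-40139)/(70 - 5) = -(-40139)/65 = -979*(-41/65) = 40139/65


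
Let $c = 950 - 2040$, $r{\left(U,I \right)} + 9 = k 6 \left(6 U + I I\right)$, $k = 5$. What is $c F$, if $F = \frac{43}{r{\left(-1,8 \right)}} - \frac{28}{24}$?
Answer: $\frac{2154385}{1731} \approx 1244.6$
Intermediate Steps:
$r{\left(U,I \right)} = -9 + 30 I^{2} + 180 U$ ($r{\left(U,I \right)} = -9 + 5 \cdot 6 \left(6 U + I I\right) = -9 + 30 \left(6 U + I^{2}\right) = -9 + 30 \left(I^{2} + 6 U\right) = -9 + \left(30 I^{2} + 180 U\right) = -9 + 30 I^{2} + 180 U$)
$c = -1090$ ($c = 950 - 2040 = -1090$)
$F = - \frac{3953}{3462}$ ($F = \frac{43}{-9 + 30 \cdot 8^{2} + 180 \left(-1\right)} - \frac{28}{24} = \frac{43}{-9 + 30 \cdot 64 - 180} - \frac{7}{6} = \frac{43}{-9 + 1920 - 180} - \frac{7}{6} = \frac{43}{1731} - \frac{7}{6} = - \frac{3953}{3462} \approx -1.1418$)
$c F = \left(-1090\right) \left(- \frac{3953}{3462}\right) = \frac{2154385}{1731}$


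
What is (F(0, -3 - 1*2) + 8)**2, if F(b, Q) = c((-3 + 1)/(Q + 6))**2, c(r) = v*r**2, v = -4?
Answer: 69696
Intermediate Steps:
c(r) = -4*r**2
F(b, Q) = 256/(6 + Q)**4 (F(b, Q) = (-4*(-3 + 1)**2/(Q + 6)**2)**2 = (-4*4/(6 + Q)**2)**2 = (-16/(6 + Q)**2)**2 = 256/(6 + Q)**4)
(F(0, -3 - 1*2) + 8)**2 = (256/(6 + (-3 - 1*2))**4 + 8)**2 = (256/(6 + (-3 - 2))**4 + 8)**2 = (256/(6 - 5)**4 + 8)**2 = (256/1**4 + 8)**2 = (256*1 + 8)**2 = (256 + 8)**2 = 264**2 = 69696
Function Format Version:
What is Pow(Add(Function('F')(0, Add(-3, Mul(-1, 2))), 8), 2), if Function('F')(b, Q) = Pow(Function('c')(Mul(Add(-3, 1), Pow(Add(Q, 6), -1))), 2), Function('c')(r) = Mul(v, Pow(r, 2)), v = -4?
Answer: 69696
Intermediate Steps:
Function('c')(r) = Mul(-4, Pow(r, 2))
Function('F')(b, Q) = Mul(256, Pow(Add(6, Q), -4)) (Function('F')(b, Q) = Pow(Mul(-4, Pow(Mul(Add(-3, 1), Pow(Add(Q, 6), -1)), 2)), 2) = Pow(Mul(-4, Pow(Mul(-2, Pow(Add(6, Q), -1)), 2)), 2) = Pow(Mul(-4, Mul(4, Pow(Add(6, Q), -2))), 2) = Pow(Mul(-16, Pow(Add(6, Q), -2)), 2) = Mul(256, Pow(Add(6, Q), -4)))
Pow(Add(Function('F')(0, Add(-3, Mul(-1, 2))), 8), 2) = Pow(Add(Mul(256, Pow(Add(6, Add(-3, Mul(-1, 2))), -4)), 8), 2) = Pow(Add(Mul(256, Pow(Add(6, Add(-3, -2)), -4)), 8), 2) = Pow(Add(Mul(256, Pow(Add(6, -5), -4)), 8), 2) = Pow(Add(Mul(256, Pow(1, -4)), 8), 2) = Pow(Add(Mul(256, 1), 8), 2) = Pow(Add(256, 8), 2) = Pow(264, 2) = 69696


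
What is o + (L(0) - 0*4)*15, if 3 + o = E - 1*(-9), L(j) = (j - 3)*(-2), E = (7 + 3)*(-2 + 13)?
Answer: 206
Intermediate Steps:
E = 110 (E = 10*11 = 110)
L(j) = 6 - 2*j (L(j) = (-3 + j)*(-2) = 6 - 2*j)
o = 116 (o = -3 + (110 - 1*(-9)) = -3 + (110 + 9) = -3 + 119 = 116)
o + (L(0) - 0*4)*15 = 116 + ((6 - 2*0) - 0*4)*15 = 116 + ((6 + 0) - 1*0)*15 = 116 + (6 + 0)*15 = 116 + 6*15 = 116 + 90 = 206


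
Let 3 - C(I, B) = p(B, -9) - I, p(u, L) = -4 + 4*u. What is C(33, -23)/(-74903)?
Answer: -132/74903 ≈ -0.0017623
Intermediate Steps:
C(I, B) = 7 + I - 4*B (C(I, B) = 3 - ((-4 + 4*B) - I) = 3 - (-4 - I + 4*B) = 3 + (4 + I - 4*B) = 7 + I - 4*B)
C(33, -23)/(-74903) = (7 + 33 - 4*(-23))/(-74903) = (7 + 33 + 92)*(-1/74903) = 132*(-1/74903) = -132/74903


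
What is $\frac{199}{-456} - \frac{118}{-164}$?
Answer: $\frac{5293}{18696} \approx 0.28311$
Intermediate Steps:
$\frac{199}{-456} - \frac{118}{-164} = 199 \left(- \frac{1}{456}\right) - - \frac{59}{82} = - \frac{199}{456} + \frac{59}{82} = \frac{5293}{18696}$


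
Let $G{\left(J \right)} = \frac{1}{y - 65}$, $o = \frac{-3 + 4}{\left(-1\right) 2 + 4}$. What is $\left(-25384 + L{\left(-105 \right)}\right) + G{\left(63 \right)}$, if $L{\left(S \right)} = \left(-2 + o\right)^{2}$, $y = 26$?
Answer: $- \frac{3959557}{156} \approx -25382.0$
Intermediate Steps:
$o = \frac{1}{2}$ ($o = 1 \frac{1}{-2 + 4} = 1 \cdot \frac{1}{2} = \frac{1}{2} \approx 0.5$)
$G{\left(J \right)} = - \frac{1}{39}$ ($G{\left(J \right)} = \frac{1}{26 - 65} = \frac{1}{-39} = - \frac{1}{39}$)
$L{\left(S \right)} = \frac{9}{4}$ ($L{\left(S \right)} = \left(-2 + \frac{1}{2}\right)^{2} = \left(- \frac{3}{2}\right)^{2} = \frac{9}{4}$)
$\left(-25384 + L{\left(-105 \right)}\right) + G{\left(63 \right)} = \left(-25384 + \frac{9}{4}\right) - \frac{1}{39} = - \frac{101527}{4} - \frac{1}{39} = - \frac{3959557}{156}$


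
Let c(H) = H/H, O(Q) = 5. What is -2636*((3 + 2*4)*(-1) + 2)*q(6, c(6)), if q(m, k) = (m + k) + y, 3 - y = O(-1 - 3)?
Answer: 118620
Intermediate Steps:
y = -2 (y = 3 - 1*5 = 3 - 5 = -2)
c(H) = 1
q(m, k) = -2 + k + m (q(m, k) = (m + k) - 2 = (k + m) - 2 = -2 + k + m)
-2636*((3 + 2*4)*(-1) + 2)*q(6, c(6)) = -2636*((3 + 2*4)*(-1) + 2)*(-2 + 1 + 6) = -2636*((3 + 8)*(-1) + 2)*5 = -2636*(11*(-1) + 2)*5 = -2636*(-11 + 2)*5 = -(-23724)*5 = -2636*(-45) = 118620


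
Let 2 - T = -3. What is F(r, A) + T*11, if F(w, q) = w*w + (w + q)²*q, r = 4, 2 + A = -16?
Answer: -3457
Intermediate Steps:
T = 5 (T = 2 - 1*(-3) = 2 + 3 = 5)
A = -18 (A = -2 - 16 = -18)
F(w, q) = w² + q*(q + w)² (F(w, q) = w² + (q + w)²*q = w² + q*(q + w)²)
F(r, A) + T*11 = (4² - 18*(-18 + 4)²) + 5*11 = (16 - 18*(-14)²) + 55 = (16 - 18*196) + 55 = (16 - 3528) + 55 = -3512 + 55 = -3457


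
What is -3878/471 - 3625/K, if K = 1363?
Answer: -241141/22137 ≈ -10.893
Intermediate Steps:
-3878/471 - 3625/K = -3878/471 - 3625/1363 = -3878*1/471 - 3625*1/1363 = -3878/471 - 125/47 = -241141/22137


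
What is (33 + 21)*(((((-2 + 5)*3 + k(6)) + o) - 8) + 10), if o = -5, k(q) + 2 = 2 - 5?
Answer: 54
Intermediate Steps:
k(q) = -5 (k(q) = -2 + (2 - 5) = -2 - 3 = -5)
(33 + 21)*(((((-2 + 5)*3 + k(6)) + o) - 8) + 10) = (33 + 21)*(((((-2 + 5)*3 - 5) - 5) - 8) + 10) = 54*((((3*3 - 5) - 5) - 8) + 10) = 54*((((9 - 5) - 5) - 8) + 10) = 54*(((4 - 5) - 8) + 10) = 54*((-1 - 8) + 10) = 54*(-9 + 10) = 54*1 = 54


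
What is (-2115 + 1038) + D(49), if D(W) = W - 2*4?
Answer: -1036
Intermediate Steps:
D(W) = -8 + W (D(W) = W - 8 = -8 + W)
(-2115 + 1038) + D(49) = (-2115 + 1038) + (-8 + 49) = -1077 + 41 = -1036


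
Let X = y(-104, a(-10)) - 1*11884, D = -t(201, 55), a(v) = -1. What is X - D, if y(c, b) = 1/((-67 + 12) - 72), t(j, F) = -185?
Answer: -1532764/127 ≈ -12069.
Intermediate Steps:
y(c, b) = -1/127 (y(c, b) = 1/(-55 - 72) = 1/(-127) = -1/127)
D = 185 (D = -1*(-185) = 185)
X = -1509269/127 (X = -1/127 - 1*11884 = -1/127 - 11884 = -1509269/127 ≈ -11884.)
X - D = -1509269/127 - 1*185 = -1509269/127 - 185 = -1532764/127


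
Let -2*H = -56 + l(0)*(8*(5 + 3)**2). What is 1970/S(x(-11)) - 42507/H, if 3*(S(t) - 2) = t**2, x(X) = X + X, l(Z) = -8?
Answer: -285309/33908 ≈ -8.4142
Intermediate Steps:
x(X) = 2*X
H = 2076 (H = -(-56 - 64*(5 + 3)**2)/2 = -(-56 - 64*8**2)/2 = -(-56 - 64*64)/2 = -(-56 - 8*512)/2 = -(-56 - 4096)/2 = -1/2*(-4152) = 2076)
S(t) = 2 + t**2/3
1970/S(x(-11)) - 42507/H = 1970/(2 + (2*(-11))**2/3) - 42507/2076 = 1970/(2 + (1/3)*(-22)**2) - 42507*1/2076 = 1970/(2 + (1/3)*484) - 14169/692 = 1970/(2 + 484/3) - 14169/692 = 1970/(490/3) - 14169/692 = 1970*(3/490) - 14169/692 = 591/49 - 14169/692 = -285309/33908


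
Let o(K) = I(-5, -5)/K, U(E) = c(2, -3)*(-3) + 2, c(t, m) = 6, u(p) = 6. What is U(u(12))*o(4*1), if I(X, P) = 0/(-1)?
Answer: 0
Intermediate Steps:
I(X, P) = 0 (I(X, P) = 0*(-1) = 0)
U(E) = -16 (U(E) = 6*(-3) + 2 = -18 + 2 = -16)
o(K) = 0 (o(K) = 0/K = 0)
U(u(12))*o(4*1) = -16*0 = 0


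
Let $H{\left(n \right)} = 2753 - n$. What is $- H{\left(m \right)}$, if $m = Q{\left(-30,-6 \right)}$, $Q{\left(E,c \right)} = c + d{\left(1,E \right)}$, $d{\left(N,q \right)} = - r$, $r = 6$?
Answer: $-2765$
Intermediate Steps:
$d{\left(N,q \right)} = -6$ ($d{\left(N,q \right)} = \left(-1\right) 6 = -6$)
$Q{\left(E,c \right)} = -6 + c$ ($Q{\left(E,c \right)} = c - 6 = -6 + c$)
$m = -12$ ($m = -6 - 6 = -12$)
$- H{\left(m \right)} = - (2753 - -12) = - (2753 + 12) = \left(-1\right) 2765 = -2765$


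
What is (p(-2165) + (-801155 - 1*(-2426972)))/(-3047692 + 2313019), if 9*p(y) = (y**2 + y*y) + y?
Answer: -140378/38667 ≈ -3.6304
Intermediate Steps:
p(y) = y/9 + 2*y**2/9 (p(y) = ((y**2 + y*y) + y)/9 = ((y**2 + y**2) + y)/9 = (2*y**2 + y)/9 = (y + 2*y**2)/9 = y/9 + 2*y**2/9)
(p(-2165) + (-801155 - 1*(-2426972)))/(-3047692 + 2313019) = ((1/9)*(-2165)*(1 + 2*(-2165)) + (-801155 - 1*(-2426972)))/(-3047692 + 2313019) = ((1/9)*(-2165)*(1 - 4330) + (-801155 + 2426972))/(-734673) = ((1/9)*(-2165)*(-4329) + 1625817)*(-1/734673) = (1041365 + 1625817)*(-1/734673) = 2667182*(-1/734673) = -140378/38667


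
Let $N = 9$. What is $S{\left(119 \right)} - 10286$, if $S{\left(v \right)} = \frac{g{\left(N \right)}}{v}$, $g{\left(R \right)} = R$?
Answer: $- \frac{1224025}{119} \approx -10286.0$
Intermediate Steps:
$S{\left(v \right)} = \frac{9}{v}$
$S{\left(119 \right)} - 10286 = \frac{9}{119} - 10286 = - \frac{1224025}{119}$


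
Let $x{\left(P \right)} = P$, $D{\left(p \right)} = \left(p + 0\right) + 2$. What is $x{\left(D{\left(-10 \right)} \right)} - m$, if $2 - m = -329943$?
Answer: $-329953$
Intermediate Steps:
$D{\left(p \right)} = 2 + p$ ($D{\left(p \right)} = p + 2 = 2 + p$)
$m = 329945$ ($m = 2 - -329943 = 2 + 329943 = 329945$)
$x{\left(D{\left(-10 \right)} \right)} - m = \left(2 - 10\right) - 329945 = -8 - 329945 = -329953$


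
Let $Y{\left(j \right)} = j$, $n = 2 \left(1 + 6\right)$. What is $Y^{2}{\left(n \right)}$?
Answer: $196$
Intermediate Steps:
$n = 14$ ($n = 2 \cdot 7 = 14$)
$Y^{2}{\left(n \right)} = 14^{2} = 196$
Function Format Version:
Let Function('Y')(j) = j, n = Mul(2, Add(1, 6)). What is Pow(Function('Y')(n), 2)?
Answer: 196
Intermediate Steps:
n = 14 (n = Mul(2, 7) = 14)
Pow(Function('Y')(n), 2) = Pow(14, 2) = 196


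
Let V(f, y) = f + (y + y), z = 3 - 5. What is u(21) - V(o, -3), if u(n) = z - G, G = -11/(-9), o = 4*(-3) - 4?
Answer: 169/9 ≈ 18.778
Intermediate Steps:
o = -16 (o = -12 - 4 = -16)
G = 11/9 (G = -11*(-1/9) = 11/9 ≈ 1.2222)
z = -2
V(f, y) = f + 2*y
u(n) = -29/9 (u(n) = -2 - 1*11/9 = -2 - 11/9 = -29/9)
u(21) - V(o, -3) = -29/9 - (-16 + 2*(-3)) = -29/9 - (-16 - 6) = -29/9 - 1*(-22) = -29/9 + 22 = 169/9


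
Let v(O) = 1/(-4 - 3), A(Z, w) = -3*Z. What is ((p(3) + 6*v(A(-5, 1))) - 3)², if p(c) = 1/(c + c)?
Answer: 24025/1764 ≈ 13.620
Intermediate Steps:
p(c) = 1/(2*c)
v(O) = -⅐ (v(O) = 1/(-7) = -⅐)
((p(3) + 6*v(A(-5, 1))) - 3)² = (((½)/3 + 6*(-⅐)) - 3)² = (((½)*(⅓) - 6/7) - 3)² = ((⅙ - 6/7) - 3)² = (-29/42 - 3)² = (-155/42)² = 24025/1764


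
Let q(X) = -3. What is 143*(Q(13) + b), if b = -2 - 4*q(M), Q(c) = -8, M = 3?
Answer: 286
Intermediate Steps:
b = 10 (b = -2 - 4*(-3) = -2 + 12 = 10)
143*(Q(13) + b) = 143*(-8 + 10) = 143*2 = 286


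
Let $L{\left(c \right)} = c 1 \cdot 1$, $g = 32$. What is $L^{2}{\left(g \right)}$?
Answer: $1024$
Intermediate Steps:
$L{\left(c \right)} = c$ ($L{\left(c \right)} = c 1 = c$)
$L^{2}{\left(g \right)} = 32^{2} = 1024$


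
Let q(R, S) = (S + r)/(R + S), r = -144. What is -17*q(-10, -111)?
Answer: -4335/121 ≈ -35.826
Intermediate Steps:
q(R, S) = (-144 + S)/(R + S) (q(R, S) = (S - 144)/(R + S) = (-144 + S)/(R + S))
-17*q(-10, -111) = -17*(-144 - 111)/(-10 - 111) = -17*(-255)/(-121) = -(-17)*(-255)/121 = -17*255/121 = -4335/121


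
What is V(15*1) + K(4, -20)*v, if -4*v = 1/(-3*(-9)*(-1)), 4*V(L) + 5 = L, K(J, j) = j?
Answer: 125/54 ≈ 2.3148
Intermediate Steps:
V(L) = -5/4 + L/4
v = 1/108 (v = -1/(4*(-3*(-9)*(-1))) = -1/(4*(27*(-1))) = -¼/(-27) = -¼*(-1/27) = 1/108 ≈ 0.0092593)
V(15*1) + K(4, -20)*v = (-5/4 + (15*1)/4) - 20*1/108 = (-5/4 + (¼)*15) - 5/27 = (-5/4 + 15/4) - 5/27 = 5/2 - 5/27 = 125/54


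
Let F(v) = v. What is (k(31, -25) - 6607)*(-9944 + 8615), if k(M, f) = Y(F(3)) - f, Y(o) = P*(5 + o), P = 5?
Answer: 8694318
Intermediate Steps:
Y(o) = 25 + 5*o (Y(o) = 5*(5 + o) = 25 + 5*o)
k(M, f) = 40 - f (k(M, f) = (25 + 5*3) - f = (25 + 15) - f = 40 - f)
(k(31, -25) - 6607)*(-9944 + 8615) = ((40 - 1*(-25)) - 6607)*(-9944 + 8615) = ((40 + 25) - 6607)*(-1329) = (65 - 6607)*(-1329) = -6542*(-1329) = 8694318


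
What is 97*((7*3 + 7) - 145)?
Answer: -11349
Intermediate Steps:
97*((7*3 + 7) - 145) = 97*((21 + 7) - 145) = 97*(28 - 145) = 97*(-117) = -11349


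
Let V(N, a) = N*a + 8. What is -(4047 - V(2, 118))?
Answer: -3803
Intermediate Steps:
V(N, a) = 8 + N*a
-(4047 - V(2, 118)) = -(4047 - (8 + 2*118)) = -(4047 - (8 + 236)) = -(4047 - 1*244) = -(4047 - 244) = -1*3803 = -3803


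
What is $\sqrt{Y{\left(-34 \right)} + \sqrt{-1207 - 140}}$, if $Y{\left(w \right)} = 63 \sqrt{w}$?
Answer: $\sqrt{i} \sqrt{\sqrt{1347} + 63 \sqrt{34}} \approx 14.214 + 14.214 i$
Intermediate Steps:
$\sqrt{Y{\left(-34 \right)} + \sqrt{-1207 - 140}} = \sqrt{63 \sqrt{-34} + \sqrt{-1207 - 140}} = \sqrt{63 i \sqrt{34} + \sqrt{-1347}} = \sqrt{63 i \sqrt{34} + i \sqrt{1347}} = \sqrt{i \sqrt{1347} + 63 i \sqrt{34}}$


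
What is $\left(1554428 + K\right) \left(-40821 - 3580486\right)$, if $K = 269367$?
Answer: $-6604521600065$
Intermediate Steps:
$\left(1554428 + K\right) \left(-40821 - 3580486\right) = \left(1554428 + 269367\right) \left(-40821 - 3580486\right) = 1823795 \left(-3621307\right) = -6604521600065$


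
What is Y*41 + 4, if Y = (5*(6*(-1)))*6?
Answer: -7376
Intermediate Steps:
Y = -180 (Y = (5*(-6))*6 = -30*6 = -180)
Y*41 + 4 = -180*41 + 4 = -7380 + 4 = -7376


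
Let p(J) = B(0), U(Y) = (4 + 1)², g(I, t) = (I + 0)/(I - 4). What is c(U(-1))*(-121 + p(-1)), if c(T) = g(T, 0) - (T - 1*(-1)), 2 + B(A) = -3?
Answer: 3126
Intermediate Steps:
g(I, t) = I/(-4 + I)
B(A) = -5 (B(A) = -2 - 3 = -5)
U(Y) = 25 (U(Y) = 5² = 25)
c(T) = -1 - T + T/(-4 + T) (c(T) = T/(-4 + T) - (T - 1*(-1)) = T/(-4 + T) - (T + 1) = T/(-4 + T) - (1 + T) = T/(-4 + T) + (-1 - T) = -1 - T + T/(-4 + T))
p(J) = -5
c(U(-1))*(-121 + p(-1)) = ((4 - 1*25² + 4*25)/(-4 + 25))*(-121 - 5) = ((4 - 1*625 + 100)/21)*(-126) = ((4 - 625 + 100)/21)*(-126) = ((1/21)*(-521))*(-126) = -521/21*(-126) = 3126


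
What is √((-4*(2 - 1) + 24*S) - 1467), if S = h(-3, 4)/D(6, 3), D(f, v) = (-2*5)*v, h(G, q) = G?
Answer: I*√36715/5 ≈ 38.322*I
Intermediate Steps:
D(f, v) = -10*v
S = ⅒ (S = -3/((-10*3)) = -3/(-30) = -3*(-1/30) = ⅒ ≈ 0.10000)
√((-4*(2 - 1) + 24*S) - 1467) = √((-4*(2 - 1) + 24*(⅒)) - 1467) = √((-4*1 + 12/5) - 1467) = √((-4 + 12/5) - 1467) = √(-8/5 - 1467) = √(-7343/5) = I*√36715/5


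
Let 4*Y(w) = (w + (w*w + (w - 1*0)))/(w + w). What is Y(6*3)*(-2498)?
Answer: -6245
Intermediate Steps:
Y(w) = (w² + 2*w)/(8*w) (Y(w) = ((w + (w*w + (w - 1*0)))/(w + w))/4 = ((w + (w² + (w + 0)))/((2*w)))/4 = ((w + (w² + w))*(1/(2*w)))/4 = ((w + (w + w²))*(1/(2*w)))/4 = ((w² + 2*w)*(1/(2*w)))/4 = ((w² + 2*w)/(2*w))/4 = (w² + 2*w)/(8*w))
Y(6*3)*(-2498) = (¼ + (6*3)/8)*(-2498) = (¼ + (⅛)*18)*(-2498) = (¼ + 9/4)*(-2498) = (5/2)*(-2498) = -6245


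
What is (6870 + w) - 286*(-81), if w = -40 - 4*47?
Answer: 29808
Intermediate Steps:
w = -228 (w = -40 - 188 = -228)
(6870 + w) - 286*(-81) = (6870 - 228) - 286*(-81) = 6642 + 23166 = 29808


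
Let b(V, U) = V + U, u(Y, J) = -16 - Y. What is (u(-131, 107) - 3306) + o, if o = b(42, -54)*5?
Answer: -3251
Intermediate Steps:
b(V, U) = U + V
o = -60 (o = (-54 + 42)*5 = -12*5 = -60)
(u(-131, 107) - 3306) + o = ((-16 - 1*(-131)) - 3306) - 60 = ((-16 + 131) - 3306) - 60 = (115 - 3306) - 60 = -3191 - 60 = -3251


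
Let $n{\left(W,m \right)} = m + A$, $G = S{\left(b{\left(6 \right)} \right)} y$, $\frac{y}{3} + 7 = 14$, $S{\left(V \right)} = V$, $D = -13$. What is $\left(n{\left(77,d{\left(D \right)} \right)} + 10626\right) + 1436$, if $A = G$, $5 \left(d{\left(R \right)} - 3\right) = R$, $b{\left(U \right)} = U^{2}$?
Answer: $\frac{64092}{5} \approx 12818.0$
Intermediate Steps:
$d{\left(R \right)} = 3 + \frac{R}{5}$
$y = 21$ ($y = -21 + 3 \cdot 14 = -21 + 42 = 21$)
$G = 756$ ($G = 6^{2} \cdot 21 = 36 \cdot 21 = 756$)
$A = 756$
$n{\left(W,m \right)} = 756 + m$ ($n{\left(W,m \right)} = m + 756 = 756 + m$)
$\left(n{\left(77,d{\left(D \right)} \right)} + 10626\right) + 1436 = \left(\left(756 + \left(3 + \frac{1}{5} \left(-13\right)\right)\right) + 10626\right) + 1436 = \left(\left(756 + \left(3 - \frac{13}{5}\right)\right) + 10626\right) + 1436 = \left(\left(756 + \frac{2}{5}\right) + 10626\right) + 1436 = \left(\frac{3782}{5} + 10626\right) + 1436 = \frac{56912}{5} + 1436 = \frac{64092}{5}$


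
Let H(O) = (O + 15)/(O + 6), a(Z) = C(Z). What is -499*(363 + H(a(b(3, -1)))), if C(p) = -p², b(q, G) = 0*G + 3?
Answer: -180139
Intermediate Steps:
b(q, G) = 3 (b(q, G) = 0 + 3 = 3)
a(Z) = -Z²
H(O) = (15 + O)/(6 + O)
-499*(363 + H(a(b(3, -1)))) = -499*(363 + (15 - 1*3²)/(6 - 1*3²)) = -499*(363 + (15 - 1*9)/(6 - 1*9)) = -499*(363 + (15 - 9)/(6 - 9)) = -499*(363 + 6/(-3)) = -499*(363 - ⅓*6) = -499*(363 - 2) = -499*361 = -180139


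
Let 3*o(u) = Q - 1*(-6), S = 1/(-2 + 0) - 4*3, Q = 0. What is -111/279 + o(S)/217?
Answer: -253/651 ≈ -0.38863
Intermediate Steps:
S = -25/2 (S = 1/(-2) - 12 = -½ - 12 = -25/2 ≈ -12.500)
o(u) = 2 (o(u) = (0 - 1*(-6))/3 = (0 + 6)/3 = (⅓)*6 = 2)
-111/279 + o(S)/217 = -111/279 + 2/217 = -111*1/279 + 2*(1/217) = -37/93 + 2/217 = -253/651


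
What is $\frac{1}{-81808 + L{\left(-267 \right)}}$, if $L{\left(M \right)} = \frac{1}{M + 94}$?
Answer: $- \frac{173}{14152785} \approx -1.2224 \cdot 10^{-5}$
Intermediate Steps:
$L{\left(M \right)} = \frac{1}{94 + M}$
$\frac{1}{-81808 + L{\left(-267 \right)}} = \frac{1}{-81808 + \frac{1}{94 - 267}} = \frac{1}{-81808 + \frac{1}{-173}} = \frac{1}{-81808 - \frac{1}{173}} = \frac{1}{- \frac{14152785}{173}} = - \frac{173}{14152785}$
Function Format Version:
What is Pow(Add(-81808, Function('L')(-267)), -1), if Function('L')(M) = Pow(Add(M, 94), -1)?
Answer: Rational(-173, 14152785) ≈ -1.2224e-5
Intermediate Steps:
Function('L')(M) = Pow(Add(94, M), -1)
Pow(Add(-81808, Function('L')(-267)), -1) = Pow(Add(-81808, Pow(Add(94, -267), -1)), -1) = Pow(Add(-81808, Pow(-173, -1)), -1) = Pow(Add(-81808, Rational(-1, 173)), -1) = Pow(Rational(-14152785, 173), -1) = Rational(-173, 14152785)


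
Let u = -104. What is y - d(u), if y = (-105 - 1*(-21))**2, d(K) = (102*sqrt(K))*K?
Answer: 7056 + 21216*I*sqrt(26) ≈ 7056.0 + 1.0818e+5*I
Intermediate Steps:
d(K) = 102*K**(3/2)
y = 7056 (y = (-105 + 21)**2 = (-84)**2 = 7056)
y - d(u) = 7056 - 102*(-104)**(3/2) = 7056 - 102*(-208*I*sqrt(26)) = 7056 - (-21216)*I*sqrt(26) = 7056 + 21216*I*sqrt(26)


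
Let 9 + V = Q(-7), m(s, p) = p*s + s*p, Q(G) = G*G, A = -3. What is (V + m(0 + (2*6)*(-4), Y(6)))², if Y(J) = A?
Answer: 107584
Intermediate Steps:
Y(J) = -3
Q(G) = G²
m(s, p) = 2*p*s (m(s, p) = p*s + p*s = 2*p*s)
V = 40 (V = -9 + (-7)² = -9 + 49 = 40)
(V + m(0 + (2*6)*(-4), Y(6)))² = (40 + 2*(-3)*(0 + (2*6)*(-4)))² = (40 + 2*(-3)*(0 + 12*(-4)))² = (40 + 2*(-3)*(0 - 48))² = (40 + 2*(-3)*(-48))² = (40 + 288)² = 328² = 107584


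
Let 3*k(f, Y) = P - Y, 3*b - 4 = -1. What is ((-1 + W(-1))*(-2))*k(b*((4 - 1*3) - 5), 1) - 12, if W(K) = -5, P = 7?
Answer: 12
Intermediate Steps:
b = 1 (b = 4/3 + (⅓)*(-1) = 4/3 - ⅓ = 1)
k(f, Y) = 7/3 - Y/3 (k(f, Y) = (7 - Y)/3 = 7/3 - Y/3)
((-1 + W(-1))*(-2))*k(b*((4 - 1*3) - 5), 1) - 12 = ((-1 - 5)*(-2))*(7/3 - ⅓*1) - 12 = (-6*(-2))*(7/3 - ⅓) - 12 = 12*2 - 12 = 24 - 12 = 12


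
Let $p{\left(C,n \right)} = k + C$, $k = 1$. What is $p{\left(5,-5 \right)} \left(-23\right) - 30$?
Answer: $-168$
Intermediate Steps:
$p{\left(C,n \right)} = 1 + C$
$p{\left(5,-5 \right)} \left(-23\right) - 30 = \left(1 + 5\right) \left(-23\right) - 30 = 6 \left(-23\right) - 30 = -138 - 30 = -168$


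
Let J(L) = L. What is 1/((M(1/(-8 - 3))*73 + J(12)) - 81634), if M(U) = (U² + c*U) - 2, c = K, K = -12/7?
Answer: -847/69247349 ≈ -1.2232e-5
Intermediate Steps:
K = -12/7 (K = -12*⅐ = -12/7 ≈ -1.7143)
c = -12/7 ≈ -1.7143
M(U) = -2 + U² - 12*U/7 (M(U) = (U² - 12*U/7) - 2 = -2 + U² - 12*U/7)
1/((M(1/(-8 - 3))*73 + J(12)) - 81634) = 1/(((-2 + (1/(-8 - 3))² - 12/(7*(-8 - 3)))*73 + 12) - 81634) = 1/(((-2 + (1/(-11))² - 12/7/(-11))*73 + 12) - 81634) = 1/(((-2 + (-1/11)² - 12/7*(-1/11))*73 + 12) - 81634) = 1/(((-2 + 1/121 + 12/77)*73 + 12) - 81634) = 1/((-1555/847*73 + 12) - 81634) = 1/((-113515/847 + 12) - 81634) = 1/(-103351/847 - 81634) = 1/(-69247349/847) = -847/69247349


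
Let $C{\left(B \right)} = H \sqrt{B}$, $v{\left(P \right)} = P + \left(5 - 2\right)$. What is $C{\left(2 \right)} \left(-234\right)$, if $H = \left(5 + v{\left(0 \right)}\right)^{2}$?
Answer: $- 14976 \sqrt{2} \approx -21179.0$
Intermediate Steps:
$v{\left(P \right)} = 3 + P$ ($v{\left(P \right)} = P + 3 = 3 + P$)
$H = 64$ ($H = \left(5 + \left(3 + 0\right)\right)^{2} = \left(5 + 3\right)^{2} = 8^{2} = 64$)
$C{\left(B \right)} = 64 \sqrt{B}$
$C{\left(2 \right)} \left(-234\right) = 64 \sqrt{2} \left(-234\right) = - 14976 \sqrt{2}$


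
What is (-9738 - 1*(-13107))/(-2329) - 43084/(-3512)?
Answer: 22127677/2044862 ≈ 10.821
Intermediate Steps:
(-9738 - 1*(-13107))/(-2329) - 43084/(-3512) = (-9738 + 13107)*(-1/2329) - 43084*(-1/3512) = 3369*(-1/2329) + 10771/878 = -3369/2329 + 10771/878 = 22127677/2044862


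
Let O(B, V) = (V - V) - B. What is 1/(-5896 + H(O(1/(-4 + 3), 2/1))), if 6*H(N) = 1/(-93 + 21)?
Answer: -432/2547073 ≈ -0.00016961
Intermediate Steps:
O(B, V) = -B (O(B, V) = 0 - B = -B)
H(N) = -1/432 (H(N) = 1/(6*(-93 + 21)) = (⅙)/(-72) = (⅙)*(-1/72) = -1/432)
1/(-5896 + H(O(1/(-4 + 3), 2/1))) = 1/(-5896 - 1/432) = 1/(-2547073/432) = -432/2547073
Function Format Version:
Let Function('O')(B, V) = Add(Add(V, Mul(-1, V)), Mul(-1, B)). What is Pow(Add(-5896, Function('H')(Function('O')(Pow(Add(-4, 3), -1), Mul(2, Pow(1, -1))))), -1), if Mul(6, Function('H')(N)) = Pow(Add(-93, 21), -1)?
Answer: Rational(-432, 2547073) ≈ -0.00016961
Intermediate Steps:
Function('O')(B, V) = Mul(-1, B) (Function('O')(B, V) = Add(0, Mul(-1, B)) = Mul(-1, B))
Function('H')(N) = Rational(-1, 432) (Function('H')(N) = Mul(Rational(1, 6), Pow(Add(-93, 21), -1)) = Mul(Rational(1, 6), Pow(-72, -1)) = Mul(Rational(1, 6), Rational(-1, 72)) = Rational(-1, 432))
Pow(Add(-5896, Function('H')(Function('O')(Pow(Add(-4, 3), -1), Mul(2, Pow(1, -1))))), -1) = Pow(Add(-5896, Rational(-1, 432)), -1) = Pow(Rational(-2547073, 432), -1) = Rational(-432, 2547073)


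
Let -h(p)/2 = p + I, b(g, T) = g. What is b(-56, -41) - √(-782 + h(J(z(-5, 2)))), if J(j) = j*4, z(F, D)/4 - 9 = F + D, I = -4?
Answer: -56 - I*√966 ≈ -56.0 - 31.081*I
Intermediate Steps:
z(F, D) = 36 + 4*D + 4*F (z(F, D) = 36 + 4*(F + D) = 36 + 4*(D + F) = 36 + (4*D + 4*F) = 36 + 4*D + 4*F)
J(j) = 4*j
h(p) = 8 - 2*p (h(p) = -2*(p - 4) = -2*(-4 + p) = 8 - 2*p)
b(-56, -41) - √(-782 + h(J(z(-5, 2)))) = -56 - √(-782 + (8 - 8*(36 + 4*2 + 4*(-5)))) = -56 - √(-782 + (8 - 8*(36 + 8 - 20))) = -56 - √(-782 + (8 - 8*24)) = -56 - √(-782 + (8 - 2*96)) = -56 - √(-782 + (8 - 192)) = -56 - √(-782 - 184) = -56 - √(-966) = -56 - I*√966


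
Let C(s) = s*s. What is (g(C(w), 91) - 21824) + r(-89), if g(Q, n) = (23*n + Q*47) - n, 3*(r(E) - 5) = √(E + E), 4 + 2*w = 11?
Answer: -76965/4 + I*√178/3 ≈ -19241.0 + 4.4472*I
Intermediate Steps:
w = 7/2 (w = -2 + (½)*11 = -2 + 11/2 = 7/2 ≈ 3.5000)
C(s) = s²
r(E) = 5 + √2*√E/3 (r(E) = 5 + √(E + E)/3 = 5 + √(2*E)/3 = 5 + (√2*√E)/3 = 5 + √2*√E/3)
g(Q, n) = 22*n + 47*Q (g(Q, n) = (23*n + 47*Q) - n = 22*n + 47*Q)
(g(C(w), 91) - 21824) + r(-89) = ((22*91 + 47*(7/2)²) - 21824) + (5 + √2*√(-89)/3) = ((2002 + 47*(49/4)) - 21824) + (5 + √2*(I*√89)/3) = ((2002 + 2303/4) - 21824) + (5 + I*√178/3) = (10311/4 - 21824) + (5 + I*√178/3) = -76985/4 + (5 + I*√178/3) = -76965/4 + I*√178/3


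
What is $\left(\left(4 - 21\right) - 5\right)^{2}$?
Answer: $484$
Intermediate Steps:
$\left(\left(4 - 21\right) - 5\right)^{2} = \left(-17 - 5\right)^{2} = \left(-22\right)^{2} = 484$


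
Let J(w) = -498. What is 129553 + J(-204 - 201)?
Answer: 129055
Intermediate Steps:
129553 + J(-204 - 201) = 129553 - 498 = 129055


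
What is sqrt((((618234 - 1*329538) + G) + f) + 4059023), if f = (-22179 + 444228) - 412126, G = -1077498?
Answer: 4*sqrt(205009) ≈ 1811.1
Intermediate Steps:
f = 9923 (f = 422049 - 412126 = 9923)
sqrt((((618234 - 1*329538) + G) + f) + 4059023) = sqrt((((618234 - 1*329538) - 1077498) + 9923) + 4059023) = sqrt((((618234 - 329538) - 1077498) + 9923) + 4059023) = sqrt(((288696 - 1077498) + 9923) + 4059023) = sqrt((-788802 + 9923) + 4059023) = sqrt(-778879 + 4059023) = sqrt(3280144) = 4*sqrt(205009)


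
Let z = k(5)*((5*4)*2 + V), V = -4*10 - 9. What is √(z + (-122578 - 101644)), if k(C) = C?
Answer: I*√224267 ≈ 473.57*I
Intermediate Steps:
V = -49 (V = -40 - 9 = -49)
z = -45 (z = 5*((5*4)*2 - 49) = 5*(20*2 - 49) = 5*(40 - 49) = 5*(-9) = -45)
√(z + (-122578 - 101644)) = √(-45 + (-122578 - 101644)) = √(-45 - 224222) = √(-224267) = I*√224267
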